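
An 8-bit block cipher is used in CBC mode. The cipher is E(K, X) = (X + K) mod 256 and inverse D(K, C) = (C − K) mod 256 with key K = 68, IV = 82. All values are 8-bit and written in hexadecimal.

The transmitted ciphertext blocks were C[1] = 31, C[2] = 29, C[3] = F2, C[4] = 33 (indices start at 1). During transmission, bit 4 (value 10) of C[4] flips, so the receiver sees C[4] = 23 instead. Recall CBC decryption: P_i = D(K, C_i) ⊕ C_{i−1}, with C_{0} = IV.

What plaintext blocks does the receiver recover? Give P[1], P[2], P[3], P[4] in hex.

P[1] = 4B, P[2] = F0, P[3] = A3, P[4] = 49

Only C[4] changed, to 23. In CBC, a change in C_i garbles P_i and flips the same bit in P_{i+1}. Decrypting the received ciphertext:
P[1]: D(K, 31) = C9; C9 ⊕ 82 = 4B.
P[2]: D(K, 29) = C1; C1 ⊕ 31 = F0.
P[3]: D(K, F2) = 8A; 8A ⊕ 29 = A3.
P[4]: D(K, 23) = BB; BB ⊕ F2 = 49.
Blocks that differ from the original plaintext: P[4].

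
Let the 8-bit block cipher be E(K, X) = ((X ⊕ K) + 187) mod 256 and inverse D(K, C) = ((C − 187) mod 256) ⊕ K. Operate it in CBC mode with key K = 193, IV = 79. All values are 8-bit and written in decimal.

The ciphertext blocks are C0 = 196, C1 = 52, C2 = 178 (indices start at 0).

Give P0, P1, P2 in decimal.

CBC decryption: P_i = D(K, C_i) ⊕ C_{i−1}, with C_{−1} = IV.
P0: D(K, 196) = 200; 200 ⊕ 79 = 135.
P1: D(K, 52) = 184; 184 ⊕ 196 = 124.
P2: D(K, 178) = 54; 54 ⊕ 52 = 2.

P0 = 135, P1 = 124, P2 = 2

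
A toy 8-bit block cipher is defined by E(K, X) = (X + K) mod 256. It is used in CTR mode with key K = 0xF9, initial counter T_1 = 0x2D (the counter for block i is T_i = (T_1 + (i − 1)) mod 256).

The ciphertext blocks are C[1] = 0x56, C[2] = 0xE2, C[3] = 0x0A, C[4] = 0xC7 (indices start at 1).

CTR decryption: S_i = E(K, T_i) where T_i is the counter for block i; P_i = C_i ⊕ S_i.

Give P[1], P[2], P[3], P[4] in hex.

P[1]: T = 0x2D, S = E(K, T) = 0x26; 0x56 ⊕ 0x26 = 0x70.
P[2]: T = 0x2E, S = E(K, T) = 0x27; 0xE2 ⊕ 0x27 = 0xC5.
P[3]: T = 0x2F, S = E(K, T) = 0x28; 0x0A ⊕ 0x28 = 0x22.
P[4]: T = 0x30, S = E(K, T) = 0x29; 0xC7 ⊕ 0x29 = 0xEE.

P[1] = 0x70, P[2] = 0xC5, P[3] = 0x22, P[4] = 0xEE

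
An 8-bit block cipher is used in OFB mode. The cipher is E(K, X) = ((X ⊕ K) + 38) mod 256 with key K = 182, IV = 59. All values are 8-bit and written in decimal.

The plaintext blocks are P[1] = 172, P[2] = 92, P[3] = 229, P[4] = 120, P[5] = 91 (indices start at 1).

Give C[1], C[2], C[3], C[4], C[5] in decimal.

C[1] = 31, C[2] = 119, C[3] = 38, C[4] = 227, C[5] = 8

OFB encryption: S_i = E(K, S_{i−1}) with S_{0} = IV; C_i = P_i ⊕ S_i.
C[1]: S = E(K, 59) = 179; 172 ⊕ 179 = 31.
C[2]: S = E(K, 179) = 43; 92 ⊕ 43 = 119.
C[3]: S = E(K, 43) = 195; 229 ⊕ 195 = 38.
C[4]: S = E(K, 195) = 155; 120 ⊕ 155 = 227.
C[5]: S = E(K, 155) = 83; 91 ⊕ 83 = 8.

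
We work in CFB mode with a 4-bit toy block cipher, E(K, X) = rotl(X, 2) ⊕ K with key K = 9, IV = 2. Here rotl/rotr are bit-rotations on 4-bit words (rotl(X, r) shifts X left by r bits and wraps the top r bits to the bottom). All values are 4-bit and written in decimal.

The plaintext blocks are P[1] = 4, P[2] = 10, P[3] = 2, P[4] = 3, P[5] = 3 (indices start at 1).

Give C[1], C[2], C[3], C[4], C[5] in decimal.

CFB encryption: C_i = P_i ⊕ E(K, C_{i−1}), with C_{0} = IV.
C[1]: E(K, 2) = 1; 4 ⊕ 1 = 5.
C[2]: E(K, 5) = 12; 10 ⊕ 12 = 6.
C[3]: E(K, 6) = 0; 2 ⊕ 0 = 2.
C[4]: E(K, 2) = 1; 3 ⊕ 1 = 2.
C[5]: E(K, 2) = 1; 3 ⊕ 1 = 2.

C[1] = 5, C[2] = 6, C[3] = 2, C[4] = 2, C[5] = 2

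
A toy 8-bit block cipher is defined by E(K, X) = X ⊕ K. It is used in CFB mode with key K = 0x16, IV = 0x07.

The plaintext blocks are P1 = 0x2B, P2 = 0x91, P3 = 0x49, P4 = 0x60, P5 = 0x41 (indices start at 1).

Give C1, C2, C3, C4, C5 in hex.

CFB encryption: C_i = P_i ⊕ E(K, C_{i−1}), with C_{0} = IV.
C1: E(K, 0x07) = 0x11; 0x2B ⊕ 0x11 = 0x3A.
C2: E(K, 0x3A) = 0x2C; 0x91 ⊕ 0x2C = 0xBD.
C3: E(K, 0xBD) = 0xAB; 0x49 ⊕ 0xAB = 0xE2.
C4: E(K, 0xE2) = 0xF4; 0x60 ⊕ 0xF4 = 0x94.
C5: E(K, 0x94) = 0x82; 0x41 ⊕ 0x82 = 0xC3.

C1 = 0x3A, C2 = 0xBD, C3 = 0xE2, C4 = 0x94, C5 = 0xC3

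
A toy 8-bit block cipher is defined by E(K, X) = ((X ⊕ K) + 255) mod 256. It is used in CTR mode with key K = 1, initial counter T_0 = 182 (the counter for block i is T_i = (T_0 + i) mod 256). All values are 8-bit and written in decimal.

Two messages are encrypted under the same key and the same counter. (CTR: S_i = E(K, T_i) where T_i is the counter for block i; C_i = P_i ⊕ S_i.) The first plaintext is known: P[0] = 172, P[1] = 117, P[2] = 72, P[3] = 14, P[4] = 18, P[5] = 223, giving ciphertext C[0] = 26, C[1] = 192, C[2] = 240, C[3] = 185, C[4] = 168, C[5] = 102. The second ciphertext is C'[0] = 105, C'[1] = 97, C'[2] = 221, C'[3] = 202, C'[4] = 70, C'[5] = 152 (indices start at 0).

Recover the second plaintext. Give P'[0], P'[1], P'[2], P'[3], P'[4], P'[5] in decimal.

In CTR with a reused counter, both messages share the same keystream S_i, so C_i ⊕ C'_i = P_i ⊕ P'_i and thus P'_i = P_i ⊕ C_i ⊕ C'_i.
P'[0]: 172 ⊕ 26 ⊕ 105 = 223.
P'[1]: 117 ⊕ 192 ⊕ 97 = 212.
P'[2]: 72 ⊕ 240 ⊕ 221 = 101.
P'[3]: 14 ⊕ 185 ⊕ 202 = 125.
P'[4]: 18 ⊕ 168 ⊕ 70 = 252.
P'[5]: 223 ⊕ 102 ⊕ 152 = 33.

P'[0] = 223, P'[1] = 212, P'[2] = 101, P'[3] = 125, P'[4] = 252, P'[5] = 33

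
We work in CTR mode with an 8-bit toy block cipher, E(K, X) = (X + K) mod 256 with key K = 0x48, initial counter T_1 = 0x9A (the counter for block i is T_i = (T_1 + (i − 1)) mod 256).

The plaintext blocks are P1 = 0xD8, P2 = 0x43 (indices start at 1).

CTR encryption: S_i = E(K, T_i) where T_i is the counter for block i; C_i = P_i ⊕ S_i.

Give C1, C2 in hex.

C1: T = 0x9A, S = E(K, T) = 0xE2; 0xD8 ⊕ 0xE2 = 0x3A.
C2: T = 0x9B, S = E(K, T) = 0xE3; 0x43 ⊕ 0xE3 = 0xA0.

C1 = 0x3A, C2 = 0xA0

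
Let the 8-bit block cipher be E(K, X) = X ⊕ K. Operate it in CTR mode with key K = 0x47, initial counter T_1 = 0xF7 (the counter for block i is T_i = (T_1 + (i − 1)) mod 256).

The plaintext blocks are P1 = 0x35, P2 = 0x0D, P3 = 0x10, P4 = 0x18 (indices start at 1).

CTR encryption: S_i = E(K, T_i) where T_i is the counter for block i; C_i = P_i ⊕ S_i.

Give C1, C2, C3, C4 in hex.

C1 = 0x85, C2 = 0xB2, C3 = 0xAE, C4 = 0xA5

C1: T = 0xF7, S = E(K, T) = 0xB0; 0x35 ⊕ 0xB0 = 0x85.
C2: T = 0xF8, S = E(K, T) = 0xBF; 0x0D ⊕ 0xBF = 0xB2.
C3: T = 0xF9, S = E(K, T) = 0xBE; 0x10 ⊕ 0xBE = 0xAE.
C4: T = 0xFA, S = E(K, T) = 0xBD; 0x18 ⊕ 0xBD = 0xA5.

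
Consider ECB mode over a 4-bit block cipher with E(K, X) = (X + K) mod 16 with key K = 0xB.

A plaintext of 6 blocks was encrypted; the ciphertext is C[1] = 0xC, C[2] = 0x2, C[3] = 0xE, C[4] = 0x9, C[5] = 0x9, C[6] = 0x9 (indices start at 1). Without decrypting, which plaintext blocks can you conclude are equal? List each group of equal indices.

P[4] = P[5] = P[6]

ECB encrypts each block independently with the same key, so equal ciphertext blocks imply equal plaintext blocks.
C[4] = C[5] = C[6] = 0x9, so P[4] = P[5] = P[6].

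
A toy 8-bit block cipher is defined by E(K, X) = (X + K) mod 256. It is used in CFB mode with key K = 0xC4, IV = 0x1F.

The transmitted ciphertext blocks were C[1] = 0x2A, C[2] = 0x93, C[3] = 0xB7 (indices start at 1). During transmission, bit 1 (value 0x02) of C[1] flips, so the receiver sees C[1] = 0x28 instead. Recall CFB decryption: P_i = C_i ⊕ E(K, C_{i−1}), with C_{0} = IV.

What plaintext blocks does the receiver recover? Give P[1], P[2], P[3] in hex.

P[1] = 0xCB, P[2] = 0x7F, P[3] = 0xE0

Only C[1] changed, to 0x28. In CFB, a change in C_i flips the same bit in P_i and garbles P_{i+1}. Decrypting the received ciphertext:
P[1]: E(K, 0x1F) = 0xE3; 0x28 ⊕ 0xE3 = 0xCB.
P[2]: E(K, 0x28) = 0xEC; 0x93 ⊕ 0xEC = 0x7F.
P[3]: E(K, 0x93) = 0x57; 0xB7 ⊕ 0x57 = 0xE0.
Blocks that differ from the original plaintext: P[1], P[2].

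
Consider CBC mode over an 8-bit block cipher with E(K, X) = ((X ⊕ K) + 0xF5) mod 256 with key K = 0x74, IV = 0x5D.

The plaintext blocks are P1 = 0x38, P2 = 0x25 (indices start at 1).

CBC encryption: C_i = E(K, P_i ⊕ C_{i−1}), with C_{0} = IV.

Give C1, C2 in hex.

C1: P1 ⊕ 0x5D = 0x65; E(K, 0x65) = 0x06.
C2: P2 ⊕ 0x06 = 0x23; E(K, 0x23) = 0x4C.

C1 = 0x06, C2 = 0x4C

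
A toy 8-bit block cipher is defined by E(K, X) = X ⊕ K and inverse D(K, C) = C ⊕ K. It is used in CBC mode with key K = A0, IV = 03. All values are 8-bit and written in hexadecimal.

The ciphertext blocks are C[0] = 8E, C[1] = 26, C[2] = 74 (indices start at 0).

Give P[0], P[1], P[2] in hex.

CBC decryption: P_i = D(K, C_i) ⊕ C_{i−1}, with C_{−1} = IV.
P[0]: D(K, 8E) = 2E; 2E ⊕ 03 = 2D.
P[1]: D(K, 26) = 86; 86 ⊕ 8E = 08.
P[2]: D(K, 74) = D4; D4 ⊕ 26 = F2.

P[0] = 2D, P[1] = 08, P[2] = F2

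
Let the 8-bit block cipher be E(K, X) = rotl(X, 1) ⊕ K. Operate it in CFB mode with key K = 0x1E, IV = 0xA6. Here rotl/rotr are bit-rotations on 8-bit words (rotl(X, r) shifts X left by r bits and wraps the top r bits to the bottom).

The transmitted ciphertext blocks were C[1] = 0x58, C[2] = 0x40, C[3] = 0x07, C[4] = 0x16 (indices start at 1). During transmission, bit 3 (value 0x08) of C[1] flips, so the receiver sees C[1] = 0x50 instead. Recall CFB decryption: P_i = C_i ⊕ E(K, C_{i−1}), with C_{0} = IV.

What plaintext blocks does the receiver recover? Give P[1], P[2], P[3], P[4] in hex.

P[1] = 0x03, P[2] = 0xFE, P[3] = 0x99, P[4] = 0x06

Only C[1] changed, to 0x50. In CFB, a change in C_i flips the same bit in P_i and garbles P_{i+1}. Decrypting the received ciphertext:
P[1]: E(K, 0xA6) = 0x53; 0x50 ⊕ 0x53 = 0x03.
P[2]: E(K, 0x50) = 0xBE; 0x40 ⊕ 0xBE = 0xFE.
P[3]: E(K, 0x40) = 0x9E; 0x07 ⊕ 0x9E = 0x99.
P[4]: E(K, 0x07) = 0x10; 0x16 ⊕ 0x10 = 0x06.
Blocks that differ from the original plaintext: P[1], P[2].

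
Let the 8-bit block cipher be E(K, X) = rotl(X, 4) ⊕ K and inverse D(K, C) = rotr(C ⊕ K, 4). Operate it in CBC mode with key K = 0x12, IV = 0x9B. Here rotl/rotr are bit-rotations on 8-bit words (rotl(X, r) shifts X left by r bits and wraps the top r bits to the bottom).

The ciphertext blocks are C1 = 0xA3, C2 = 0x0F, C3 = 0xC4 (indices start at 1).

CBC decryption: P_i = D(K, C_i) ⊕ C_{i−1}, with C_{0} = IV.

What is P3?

P3 = 0x62

P3: D(K, 0xC4) = 0x6D; 0x6D ⊕ 0x0F = 0x62.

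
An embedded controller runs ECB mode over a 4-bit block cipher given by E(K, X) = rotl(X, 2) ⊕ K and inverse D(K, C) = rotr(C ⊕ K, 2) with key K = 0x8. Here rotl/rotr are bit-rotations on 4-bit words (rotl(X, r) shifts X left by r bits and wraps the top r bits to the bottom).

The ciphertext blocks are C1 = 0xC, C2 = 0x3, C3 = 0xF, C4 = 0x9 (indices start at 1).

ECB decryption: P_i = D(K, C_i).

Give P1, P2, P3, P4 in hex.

P1: D(K, 0xC) = 0x1.
P2: D(K, 0x3) = 0xE.
P3: D(K, 0xF) = 0xD.
P4: D(K, 0x9) = 0x4.

P1 = 0x1, P2 = 0xE, P3 = 0xD, P4 = 0x4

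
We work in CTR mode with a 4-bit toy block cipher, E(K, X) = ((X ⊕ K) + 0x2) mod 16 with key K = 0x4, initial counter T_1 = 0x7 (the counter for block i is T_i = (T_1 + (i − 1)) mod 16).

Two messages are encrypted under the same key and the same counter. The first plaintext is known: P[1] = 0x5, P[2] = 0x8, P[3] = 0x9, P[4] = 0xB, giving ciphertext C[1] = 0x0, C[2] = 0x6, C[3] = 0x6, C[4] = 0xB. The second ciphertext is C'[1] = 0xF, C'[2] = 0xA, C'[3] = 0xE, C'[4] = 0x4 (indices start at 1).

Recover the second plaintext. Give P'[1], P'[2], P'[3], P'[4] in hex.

In CTR with a reused counter, both messages share the same keystream S_i, so C_i ⊕ C'_i = P_i ⊕ P'_i and thus P'_i = P_i ⊕ C_i ⊕ C'_i.
P'[1]: 0x5 ⊕ 0x0 ⊕ 0xF = 0xA.
P'[2]: 0x8 ⊕ 0x6 ⊕ 0xA = 0x4.
P'[3]: 0x9 ⊕ 0x6 ⊕ 0xE = 0x1.
P'[4]: 0xB ⊕ 0xB ⊕ 0x4 = 0x4.

P'[1] = 0xA, P'[2] = 0x4, P'[3] = 0x1, P'[4] = 0x4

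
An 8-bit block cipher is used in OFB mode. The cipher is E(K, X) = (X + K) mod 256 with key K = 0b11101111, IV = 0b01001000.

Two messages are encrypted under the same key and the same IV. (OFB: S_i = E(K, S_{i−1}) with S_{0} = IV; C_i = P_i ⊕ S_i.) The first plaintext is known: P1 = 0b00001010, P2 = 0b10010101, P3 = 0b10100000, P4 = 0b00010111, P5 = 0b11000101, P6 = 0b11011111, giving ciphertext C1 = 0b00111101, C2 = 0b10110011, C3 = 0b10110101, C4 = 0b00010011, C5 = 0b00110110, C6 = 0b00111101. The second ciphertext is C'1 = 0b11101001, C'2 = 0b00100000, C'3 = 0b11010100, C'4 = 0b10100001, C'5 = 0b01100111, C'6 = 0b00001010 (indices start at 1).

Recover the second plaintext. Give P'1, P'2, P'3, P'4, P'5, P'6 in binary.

P'1 = 0b11011110, P'2 = 0b00000110, P'3 = 0b11000001, P'4 = 0b10100101, P'5 = 0b10010100, P'6 = 0b11101000

In OFB with a reused IV, both messages share the same keystream S_i, so C_i ⊕ C'_i = P_i ⊕ P'_i and thus P'_i = P_i ⊕ C_i ⊕ C'_i.
P'1: 0b00001010 ⊕ 0b00111101 ⊕ 0b11101001 = 0b11011110.
P'2: 0b10010101 ⊕ 0b10110011 ⊕ 0b00100000 = 0b00000110.
P'3: 0b10100000 ⊕ 0b10110101 ⊕ 0b11010100 = 0b11000001.
P'4: 0b00010111 ⊕ 0b00010011 ⊕ 0b10100001 = 0b10100101.
P'5: 0b11000101 ⊕ 0b00110110 ⊕ 0b01100111 = 0b10010100.
P'6: 0b11011111 ⊕ 0b00111101 ⊕ 0b00001010 = 0b11101000.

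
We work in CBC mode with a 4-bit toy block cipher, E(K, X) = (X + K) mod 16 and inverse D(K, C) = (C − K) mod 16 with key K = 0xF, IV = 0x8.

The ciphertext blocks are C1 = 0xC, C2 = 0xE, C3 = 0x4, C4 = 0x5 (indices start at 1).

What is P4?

P4 = 0x2

CBC decryption: P_i = D(K, C_i) ⊕ C_{i−1}, with C_{0} = IV.
P4: D(K, 0x5) = 0x6; 0x6 ⊕ 0x4 = 0x2.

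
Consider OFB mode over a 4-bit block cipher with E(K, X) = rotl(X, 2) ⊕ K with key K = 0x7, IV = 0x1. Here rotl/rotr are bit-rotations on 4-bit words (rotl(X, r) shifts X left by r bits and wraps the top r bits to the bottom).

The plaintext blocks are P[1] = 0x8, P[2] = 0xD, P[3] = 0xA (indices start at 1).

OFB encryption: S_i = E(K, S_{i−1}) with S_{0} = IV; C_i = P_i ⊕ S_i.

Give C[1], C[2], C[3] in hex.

C[1] = 0xB, C[2] = 0x6, C[3] = 0x3

C[1]: S = E(K, 0x1) = 0x3; 0x8 ⊕ 0x3 = 0xB.
C[2]: S = E(K, 0x3) = 0xB; 0xD ⊕ 0xB = 0x6.
C[3]: S = E(K, 0xB) = 0x9; 0xA ⊕ 0x9 = 0x3.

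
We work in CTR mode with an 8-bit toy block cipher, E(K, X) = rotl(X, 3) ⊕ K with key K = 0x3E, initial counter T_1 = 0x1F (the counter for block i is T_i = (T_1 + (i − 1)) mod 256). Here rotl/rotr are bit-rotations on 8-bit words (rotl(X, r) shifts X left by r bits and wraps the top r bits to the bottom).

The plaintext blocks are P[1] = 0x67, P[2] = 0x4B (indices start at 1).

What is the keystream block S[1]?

0xC6

CTR encryption: S_i = E(K, T_i) where T_i is the counter for block i; C_i = P_i ⊕ S_i.
C[1]: T = 0x1F, S = E(K, T) = 0xC6; 0x67 ⊕ 0xC6 = 0xA1.
So S[1] = 0xC6.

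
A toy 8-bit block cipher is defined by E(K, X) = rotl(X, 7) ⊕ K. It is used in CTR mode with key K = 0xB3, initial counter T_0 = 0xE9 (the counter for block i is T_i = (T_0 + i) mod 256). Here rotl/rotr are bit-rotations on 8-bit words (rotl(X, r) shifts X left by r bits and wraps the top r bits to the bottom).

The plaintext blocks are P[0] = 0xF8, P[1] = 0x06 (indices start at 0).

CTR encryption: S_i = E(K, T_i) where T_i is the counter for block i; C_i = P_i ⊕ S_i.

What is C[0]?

C[0]: T = 0xE9, S = E(K, T) = 0x47; 0xF8 ⊕ 0x47 = 0xBF.

C[0] = 0xBF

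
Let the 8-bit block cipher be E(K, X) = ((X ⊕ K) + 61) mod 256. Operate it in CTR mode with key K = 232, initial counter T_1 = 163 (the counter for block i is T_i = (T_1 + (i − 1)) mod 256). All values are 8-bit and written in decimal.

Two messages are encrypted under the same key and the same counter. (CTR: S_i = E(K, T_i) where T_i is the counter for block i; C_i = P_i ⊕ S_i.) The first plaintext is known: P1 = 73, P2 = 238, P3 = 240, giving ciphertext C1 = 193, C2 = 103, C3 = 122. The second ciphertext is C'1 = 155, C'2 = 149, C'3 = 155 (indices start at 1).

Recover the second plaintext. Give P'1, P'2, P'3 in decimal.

P'1 = 19, P'2 = 28, P'3 = 17

In CTR with a reused counter, both messages share the same keystream S_i, so C_i ⊕ C'_i = P_i ⊕ P'_i and thus P'_i = P_i ⊕ C_i ⊕ C'_i.
P'1: 73 ⊕ 193 ⊕ 155 = 19.
P'2: 238 ⊕ 103 ⊕ 149 = 28.
P'3: 240 ⊕ 122 ⊕ 155 = 17.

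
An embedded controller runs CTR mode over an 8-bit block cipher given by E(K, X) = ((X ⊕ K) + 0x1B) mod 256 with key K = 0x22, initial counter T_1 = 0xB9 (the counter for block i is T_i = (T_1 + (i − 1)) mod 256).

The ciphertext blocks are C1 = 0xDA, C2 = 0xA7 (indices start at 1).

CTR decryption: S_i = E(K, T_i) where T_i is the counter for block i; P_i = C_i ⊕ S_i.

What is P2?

P2 = 0x14

P2: T = 0xBA, S = E(K, T) = 0xB3; 0xA7 ⊕ 0xB3 = 0x14.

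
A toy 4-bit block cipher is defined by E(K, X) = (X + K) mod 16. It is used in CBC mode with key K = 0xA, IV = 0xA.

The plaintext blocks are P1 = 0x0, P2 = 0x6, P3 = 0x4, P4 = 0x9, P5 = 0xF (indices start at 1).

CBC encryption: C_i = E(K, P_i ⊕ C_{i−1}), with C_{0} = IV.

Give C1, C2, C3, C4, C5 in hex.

C1: P1 ⊕ 0xA = 0xA; E(K, 0xA) = 0x4.
C2: P2 ⊕ 0x4 = 0x2; E(K, 0x2) = 0xC.
C3: P3 ⊕ 0xC = 0x8; E(K, 0x8) = 0x2.
C4: P4 ⊕ 0x2 = 0xB; E(K, 0xB) = 0x5.
C5: P5 ⊕ 0x5 = 0xA; E(K, 0xA) = 0x4.

C1 = 0x4, C2 = 0xC, C3 = 0x2, C4 = 0x5, C5 = 0x4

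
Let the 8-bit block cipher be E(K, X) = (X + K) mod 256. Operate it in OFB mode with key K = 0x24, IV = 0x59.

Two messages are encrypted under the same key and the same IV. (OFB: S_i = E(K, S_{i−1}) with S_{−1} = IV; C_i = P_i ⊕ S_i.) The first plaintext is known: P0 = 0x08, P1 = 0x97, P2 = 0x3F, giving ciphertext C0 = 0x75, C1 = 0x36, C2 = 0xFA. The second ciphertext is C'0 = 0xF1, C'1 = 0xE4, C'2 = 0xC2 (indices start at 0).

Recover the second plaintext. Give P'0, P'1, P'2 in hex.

In OFB with a reused IV, both messages share the same keystream S_i, so C_i ⊕ C'_i = P_i ⊕ P'_i and thus P'_i = P_i ⊕ C_i ⊕ C'_i.
P'0: 0x08 ⊕ 0x75 ⊕ 0xF1 = 0x8C.
P'1: 0x97 ⊕ 0x36 ⊕ 0xE4 = 0x45.
P'2: 0x3F ⊕ 0xFA ⊕ 0xC2 = 0x07.

P'0 = 0x8C, P'1 = 0x45, P'2 = 0x07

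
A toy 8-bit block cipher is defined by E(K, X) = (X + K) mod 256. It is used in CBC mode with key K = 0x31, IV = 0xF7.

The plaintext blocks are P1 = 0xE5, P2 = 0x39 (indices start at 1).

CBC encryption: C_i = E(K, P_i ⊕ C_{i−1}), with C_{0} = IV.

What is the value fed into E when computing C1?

C1: P1 ⊕ 0xF7 = 0x12; E(K, 0x12) = 0x43.
So the input to E for block 1 is 0x12.

0x12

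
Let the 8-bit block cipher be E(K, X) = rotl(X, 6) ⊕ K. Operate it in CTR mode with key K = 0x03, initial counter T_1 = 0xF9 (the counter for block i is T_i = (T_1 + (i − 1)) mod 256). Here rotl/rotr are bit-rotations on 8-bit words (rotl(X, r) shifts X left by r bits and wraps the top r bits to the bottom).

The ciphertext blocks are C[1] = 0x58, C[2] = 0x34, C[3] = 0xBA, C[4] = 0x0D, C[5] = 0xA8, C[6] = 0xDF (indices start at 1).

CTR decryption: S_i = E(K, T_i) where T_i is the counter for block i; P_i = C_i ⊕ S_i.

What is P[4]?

P[4]: T = 0xFC, S = E(K, T) = 0x3C; 0x0D ⊕ 0x3C = 0x31.

P[4] = 0x31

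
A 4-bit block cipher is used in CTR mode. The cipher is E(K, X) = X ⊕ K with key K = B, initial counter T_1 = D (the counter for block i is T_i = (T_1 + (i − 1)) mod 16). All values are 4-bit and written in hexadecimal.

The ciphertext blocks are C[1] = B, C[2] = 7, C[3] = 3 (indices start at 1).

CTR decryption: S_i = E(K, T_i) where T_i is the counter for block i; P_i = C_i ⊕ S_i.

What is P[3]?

P[3] = 7

P[3]: T = F, S = E(K, T) = 4; 3 ⊕ 4 = 7.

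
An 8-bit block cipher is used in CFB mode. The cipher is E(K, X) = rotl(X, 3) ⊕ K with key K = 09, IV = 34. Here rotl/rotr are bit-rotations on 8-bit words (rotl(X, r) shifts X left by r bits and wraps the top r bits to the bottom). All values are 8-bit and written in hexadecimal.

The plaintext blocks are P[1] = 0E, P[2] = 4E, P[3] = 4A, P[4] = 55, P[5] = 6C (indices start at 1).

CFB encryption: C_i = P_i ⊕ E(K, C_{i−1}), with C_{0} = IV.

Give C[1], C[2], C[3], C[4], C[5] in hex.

C[1]: E(K, 34) = A8; 0E ⊕ A8 = A6.
C[2]: E(K, A6) = 3C; 4E ⊕ 3C = 72.
C[3]: E(K, 72) = 9A; 4A ⊕ 9A = D0.
C[4]: E(K, D0) = 8F; 55 ⊕ 8F = DA.
C[5]: E(K, DA) = DF; 6C ⊕ DF = B3.

C[1] = A6, C[2] = 72, C[3] = D0, C[4] = DA, C[5] = B3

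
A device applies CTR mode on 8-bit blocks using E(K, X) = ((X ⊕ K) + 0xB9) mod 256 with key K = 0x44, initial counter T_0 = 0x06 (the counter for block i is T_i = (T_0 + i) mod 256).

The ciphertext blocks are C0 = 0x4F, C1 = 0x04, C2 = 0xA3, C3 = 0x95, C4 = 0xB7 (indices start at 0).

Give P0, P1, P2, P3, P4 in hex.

CTR decryption: S_i = E(K, T_i) where T_i is the counter for block i; P_i = C_i ⊕ S_i.
P0: T = 0x06, S = E(K, T) = 0xFB; 0x4F ⊕ 0xFB = 0xB4.
P1: T = 0x07, S = E(K, T) = 0xFC; 0x04 ⊕ 0xFC = 0xF8.
P2: T = 0x08, S = E(K, T) = 0x05; 0xA3 ⊕ 0x05 = 0xA6.
P3: T = 0x09, S = E(K, T) = 0x06; 0x95 ⊕ 0x06 = 0x93.
P4: T = 0x0A, S = E(K, T) = 0x07; 0xB7 ⊕ 0x07 = 0xB0.

P0 = 0xB4, P1 = 0xF8, P2 = 0xA6, P3 = 0x93, P4 = 0xB0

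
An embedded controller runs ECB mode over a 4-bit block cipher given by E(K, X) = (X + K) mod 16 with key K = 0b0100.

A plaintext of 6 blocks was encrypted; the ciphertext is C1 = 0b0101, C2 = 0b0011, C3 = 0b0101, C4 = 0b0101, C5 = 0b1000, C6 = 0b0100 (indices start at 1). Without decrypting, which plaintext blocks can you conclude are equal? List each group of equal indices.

P1 = P3 = P4

ECB encrypts each block independently with the same key, so equal ciphertext blocks imply equal plaintext blocks.
C1 = C3 = C4 = 0b0101, so P1 = P3 = P4.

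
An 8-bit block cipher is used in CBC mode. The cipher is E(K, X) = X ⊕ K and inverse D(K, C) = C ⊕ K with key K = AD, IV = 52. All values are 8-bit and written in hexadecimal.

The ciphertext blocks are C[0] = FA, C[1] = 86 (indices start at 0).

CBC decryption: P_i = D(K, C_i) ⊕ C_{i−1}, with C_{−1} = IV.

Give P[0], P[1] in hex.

P[0]: D(K, FA) = 57; 57 ⊕ 52 = 05.
P[1]: D(K, 86) = 2B; 2B ⊕ FA = D1.

P[0] = 05, P[1] = D1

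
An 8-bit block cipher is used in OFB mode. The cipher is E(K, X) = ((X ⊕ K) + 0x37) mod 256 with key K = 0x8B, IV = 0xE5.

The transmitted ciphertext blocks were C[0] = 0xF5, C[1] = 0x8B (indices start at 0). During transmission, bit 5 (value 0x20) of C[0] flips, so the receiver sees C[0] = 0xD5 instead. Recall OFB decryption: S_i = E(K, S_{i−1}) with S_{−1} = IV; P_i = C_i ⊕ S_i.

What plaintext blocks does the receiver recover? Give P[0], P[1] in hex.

P[0] = 0x70, P[1] = 0xEE

Only C[0] changed, to 0xD5. In OFB, a change in C_i flips the same bit in P_i only; the keystream is unaffected. Decrypting the received ciphertext:
P[0]: S = E(K, 0xE5) = 0xA5; 0xD5 ⊕ 0xA5 = 0x70.
P[1]: S = E(K, 0xA5) = 0x65; 0x8B ⊕ 0x65 = 0xEE.
Blocks that differ from the original plaintext: P[0].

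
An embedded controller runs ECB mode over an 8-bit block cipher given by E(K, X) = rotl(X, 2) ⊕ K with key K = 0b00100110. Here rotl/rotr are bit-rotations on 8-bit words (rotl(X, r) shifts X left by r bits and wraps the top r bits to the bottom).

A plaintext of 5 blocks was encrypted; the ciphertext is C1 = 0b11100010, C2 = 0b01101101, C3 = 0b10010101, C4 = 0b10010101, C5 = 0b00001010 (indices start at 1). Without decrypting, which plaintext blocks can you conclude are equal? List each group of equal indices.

P3 = P4

ECB encrypts each block independently with the same key, so equal ciphertext blocks imply equal plaintext blocks.
C3 = C4 = 0b10010101, so P3 = P4.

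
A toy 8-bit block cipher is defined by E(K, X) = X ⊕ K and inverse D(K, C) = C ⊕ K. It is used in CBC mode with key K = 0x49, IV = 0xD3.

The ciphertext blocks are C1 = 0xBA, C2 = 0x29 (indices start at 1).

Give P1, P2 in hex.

CBC decryption: P_i = D(K, C_i) ⊕ C_{i−1}, with C_{0} = IV.
P1: D(K, 0xBA) = 0xF3; 0xF3 ⊕ 0xD3 = 0x20.
P2: D(K, 0x29) = 0x60; 0x60 ⊕ 0xBA = 0xDA.

P1 = 0x20, P2 = 0xDA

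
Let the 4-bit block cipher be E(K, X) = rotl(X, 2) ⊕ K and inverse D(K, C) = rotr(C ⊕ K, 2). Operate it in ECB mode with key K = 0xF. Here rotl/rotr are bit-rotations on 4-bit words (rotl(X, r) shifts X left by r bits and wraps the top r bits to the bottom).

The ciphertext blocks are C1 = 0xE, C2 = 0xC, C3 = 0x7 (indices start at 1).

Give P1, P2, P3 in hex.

P1 = 0x4, P2 = 0xC, P3 = 0x2

ECB decryption: P_i = D(K, C_i).
P1: D(K, 0xE) = 0x4.
P2: D(K, 0xC) = 0xC.
P3: D(K, 0x7) = 0x2.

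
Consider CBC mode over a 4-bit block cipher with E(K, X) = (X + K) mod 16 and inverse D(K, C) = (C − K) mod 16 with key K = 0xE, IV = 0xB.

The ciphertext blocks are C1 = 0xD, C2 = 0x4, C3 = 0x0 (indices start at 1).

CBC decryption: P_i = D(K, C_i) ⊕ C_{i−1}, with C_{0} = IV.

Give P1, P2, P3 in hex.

P1: D(K, 0xD) = 0xF; 0xF ⊕ 0xB = 0x4.
P2: D(K, 0x4) = 0x6; 0x6 ⊕ 0xD = 0xB.
P3: D(K, 0x0) = 0x2; 0x2 ⊕ 0x4 = 0x6.

P1 = 0x4, P2 = 0xB, P3 = 0x6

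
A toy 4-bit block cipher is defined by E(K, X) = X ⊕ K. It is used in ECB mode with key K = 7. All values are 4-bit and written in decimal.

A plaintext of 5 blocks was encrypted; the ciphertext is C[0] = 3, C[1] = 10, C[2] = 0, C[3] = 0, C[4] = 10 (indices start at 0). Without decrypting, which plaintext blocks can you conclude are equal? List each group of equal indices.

P[1] = P[4]; P[2] = P[3]

ECB encrypts each block independently with the same key, so equal ciphertext blocks imply equal plaintext blocks.
C[1] = C[4] = 10, so P[1] = P[4].
C[2] = C[3] = 0, so P[2] = P[3].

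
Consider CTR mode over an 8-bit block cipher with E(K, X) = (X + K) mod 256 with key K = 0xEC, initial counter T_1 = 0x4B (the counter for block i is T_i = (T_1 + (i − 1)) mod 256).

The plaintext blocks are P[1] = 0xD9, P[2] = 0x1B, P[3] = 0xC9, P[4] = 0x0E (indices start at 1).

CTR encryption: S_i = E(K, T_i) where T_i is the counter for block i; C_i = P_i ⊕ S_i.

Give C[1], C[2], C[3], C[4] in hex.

C[1] = 0xEE, C[2] = 0x23, C[3] = 0xF0, C[4] = 0x34

C[1]: T = 0x4B, S = E(K, T) = 0x37; 0xD9 ⊕ 0x37 = 0xEE.
C[2]: T = 0x4C, S = E(K, T) = 0x38; 0x1B ⊕ 0x38 = 0x23.
C[3]: T = 0x4D, S = E(K, T) = 0x39; 0xC9 ⊕ 0x39 = 0xF0.
C[4]: T = 0x4E, S = E(K, T) = 0x3A; 0x0E ⊕ 0x3A = 0x34.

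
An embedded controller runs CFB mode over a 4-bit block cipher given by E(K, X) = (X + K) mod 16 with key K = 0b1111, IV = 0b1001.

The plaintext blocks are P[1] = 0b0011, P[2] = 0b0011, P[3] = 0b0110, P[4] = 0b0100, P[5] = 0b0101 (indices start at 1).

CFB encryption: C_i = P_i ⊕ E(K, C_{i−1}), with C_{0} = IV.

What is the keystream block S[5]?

0b1000

C[1]: E(K, 0b1001) = 0b1000; 0b0011 ⊕ 0b1000 = 0b1011.
C[2]: E(K, 0b1011) = 0b1010; 0b0011 ⊕ 0b1010 = 0b1001.
C[3]: E(K, 0b1001) = 0b1000; 0b0110 ⊕ 0b1000 = 0b1110.
C[4]: E(K, 0b1110) = 0b1101; 0b0100 ⊕ 0b1101 = 0b1001.
C[5]: E(K, 0b1001) = 0b1000; 0b0101 ⊕ 0b1000 = 0b1101.
So S[5] = 0b1000.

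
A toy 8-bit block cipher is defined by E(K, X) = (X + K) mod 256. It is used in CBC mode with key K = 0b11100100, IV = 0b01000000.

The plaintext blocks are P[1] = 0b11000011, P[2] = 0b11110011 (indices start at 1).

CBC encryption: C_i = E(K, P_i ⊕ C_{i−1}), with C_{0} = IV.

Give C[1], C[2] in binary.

C[1]: P[1] ⊕ 0b01000000 = 0b10000011; E(K, 0b10000011) = 0b01100111.
C[2]: P[2] ⊕ 0b01100111 = 0b10010100; E(K, 0b10010100) = 0b01111000.

C[1] = 0b01100111, C[2] = 0b01111000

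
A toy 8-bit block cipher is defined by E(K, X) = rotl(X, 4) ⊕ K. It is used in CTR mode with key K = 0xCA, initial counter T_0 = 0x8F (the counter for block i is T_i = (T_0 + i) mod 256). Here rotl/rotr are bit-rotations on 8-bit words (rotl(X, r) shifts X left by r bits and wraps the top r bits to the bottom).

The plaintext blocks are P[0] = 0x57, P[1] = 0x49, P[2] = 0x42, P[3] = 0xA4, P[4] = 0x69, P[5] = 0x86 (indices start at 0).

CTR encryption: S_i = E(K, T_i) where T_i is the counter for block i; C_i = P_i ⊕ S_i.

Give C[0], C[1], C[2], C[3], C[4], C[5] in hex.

C[0] = 0x65, C[1] = 0x8A, C[2] = 0x91, C[3] = 0x47, C[4] = 0x9A, C[5] = 0x05

C[0]: T = 0x8F, S = E(K, T) = 0x32; 0x57 ⊕ 0x32 = 0x65.
C[1]: T = 0x90, S = E(K, T) = 0xC3; 0x49 ⊕ 0xC3 = 0x8A.
C[2]: T = 0x91, S = E(K, T) = 0xD3; 0x42 ⊕ 0xD3 = 0x91.
C[3]: T = 0x92, S = E(K, T) = 0xE3; 0xA4 ⊕ 0xE3 = 0x47.
C[4]: T = 0x93, S = E(K, T) = 0xF3; 0x69 ⊕ 0xF3 = 0x9A.
C[5]: T = 0x94, S = E(K, T) = 0x83; 0x86 ⊕ 0x83 = 0x05.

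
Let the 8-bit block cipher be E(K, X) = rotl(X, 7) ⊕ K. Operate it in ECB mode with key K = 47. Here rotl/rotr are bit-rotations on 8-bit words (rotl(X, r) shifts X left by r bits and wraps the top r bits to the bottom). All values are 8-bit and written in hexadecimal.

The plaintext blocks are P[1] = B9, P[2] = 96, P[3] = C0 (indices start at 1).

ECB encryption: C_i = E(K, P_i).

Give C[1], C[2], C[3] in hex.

C[1] = 9B, C[2] = 0C, C[3] = 27

C[1]: E(K, B9) = 9B.
C[2]: E(K, 96) = 0C.
C[3]: E(K, C0) = 27.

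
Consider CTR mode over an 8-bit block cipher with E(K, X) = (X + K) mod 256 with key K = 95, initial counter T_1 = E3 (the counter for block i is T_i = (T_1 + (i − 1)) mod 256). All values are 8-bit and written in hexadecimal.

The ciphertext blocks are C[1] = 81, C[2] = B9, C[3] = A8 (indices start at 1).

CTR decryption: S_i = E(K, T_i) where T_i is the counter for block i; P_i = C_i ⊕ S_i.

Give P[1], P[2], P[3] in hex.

P[1]: T = E3, S = E(K, T) = 78; 81 ⊕ 78 = F9.
P[2]: T = E4, S = E(K, T) = 79; B9 ⊕ 79 = C0.
P[3]: T = E5, S = E(K, T) = 7A; A8 ⊕ 7A = D2.

P[1] = F9, P[2] = C0, P[3] = D2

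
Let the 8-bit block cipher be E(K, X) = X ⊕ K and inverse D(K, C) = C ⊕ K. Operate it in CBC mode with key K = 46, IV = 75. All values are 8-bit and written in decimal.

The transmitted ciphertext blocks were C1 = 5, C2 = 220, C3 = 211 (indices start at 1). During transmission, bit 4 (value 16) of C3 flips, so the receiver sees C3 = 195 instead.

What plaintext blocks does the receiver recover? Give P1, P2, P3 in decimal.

P1 = 96, P2 = 247, P3 = 49

CBC decryption: P_i = D(K, C_i) ⊕ C_{i−1}, with C_{0} = IV.
Only C3 changed, to 195. In CBC, a change in C_i garbles P_i and flips the same bit in P_{i+1}. Decrypting the received ciphertext:
P1: D(K, 5) = 43; 43 ⊕ 75 = 96.
P2: D(K, 220) = 242; 242 ⊕ 5 = 247.
P3: D(K, 195) = 237; 237 ⊕ 220 = 49.
Blocks that differ from the original plaintext: P3.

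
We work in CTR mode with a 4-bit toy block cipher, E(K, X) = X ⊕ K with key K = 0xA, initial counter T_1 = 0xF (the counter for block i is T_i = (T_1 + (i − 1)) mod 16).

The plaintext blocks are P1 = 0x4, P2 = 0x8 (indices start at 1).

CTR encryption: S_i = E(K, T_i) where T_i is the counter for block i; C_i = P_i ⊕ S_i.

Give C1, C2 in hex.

C1 = 0x1, C2 = 0x2

C1: T = 0xF, S = E(K, T) = 0x5; 0x4 ⊕ 0x5 = 0x1.
C2: T = 0x0, S = E(K, T) = 0xA; 0x8 ⊕ 0xA = 0x2.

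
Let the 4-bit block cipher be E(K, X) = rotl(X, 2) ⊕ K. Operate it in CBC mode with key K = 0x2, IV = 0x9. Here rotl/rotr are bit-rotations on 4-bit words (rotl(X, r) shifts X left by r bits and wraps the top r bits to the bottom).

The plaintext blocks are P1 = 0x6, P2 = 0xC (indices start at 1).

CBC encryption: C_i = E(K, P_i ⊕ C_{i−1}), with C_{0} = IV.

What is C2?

C2 = 0x6

C1: P1 ⊕ 0x9 = 0xF; E(K, 0xF) = 0xD.
C2: P2 ⊕ 0xD = 0x1; E(K, 0x1) = 0x6.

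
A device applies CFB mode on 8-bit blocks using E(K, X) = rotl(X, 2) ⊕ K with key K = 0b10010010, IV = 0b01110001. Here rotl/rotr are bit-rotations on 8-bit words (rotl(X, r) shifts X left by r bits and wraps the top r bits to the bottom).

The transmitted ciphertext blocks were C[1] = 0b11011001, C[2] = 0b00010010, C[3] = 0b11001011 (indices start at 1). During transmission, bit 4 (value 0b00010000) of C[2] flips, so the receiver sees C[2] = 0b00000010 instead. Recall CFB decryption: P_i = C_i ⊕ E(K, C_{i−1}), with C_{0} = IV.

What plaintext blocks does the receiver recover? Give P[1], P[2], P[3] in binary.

P[1] = 0b10001110, P[2] = 0b11110111, P[3] = 0b01010001

Only C[2] changed, to 0b00000010. In CFB, a change in C_i flips the same bit in P_i and garbles P_{i+1}. Decrypting the received ciphertext:
P[1]: E(K, 0b01110001) = 0b01010111; 0b11011001 ⊕ 0b01010111 = 0b10001110.
P[2]: E(K, 0b11011001) = 0b11110101; 0b00000010 ⊕ 0b11110101 = 0b11110111.
P[3]: E(K, 0b00000010) = 0b10011010; 0b11001011 ⊕ 0b10011010 = 0b01010001.
Blocks that differ from the original plaintext: P[2], P[3].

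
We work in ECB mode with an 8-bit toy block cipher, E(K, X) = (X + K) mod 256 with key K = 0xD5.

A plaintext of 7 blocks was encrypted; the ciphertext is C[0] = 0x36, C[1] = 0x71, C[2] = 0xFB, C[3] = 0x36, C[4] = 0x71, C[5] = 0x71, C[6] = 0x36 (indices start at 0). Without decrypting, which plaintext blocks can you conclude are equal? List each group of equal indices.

ECB encrypts each block independently with the same key, so equal ciphertext blocks imply equal plaintext blocks.
C[0] = C[3] = C[6] = 0x36, so P[0] = P[3] = P[6].
C[1] = C[4] = C[5] = 0x71, so P[1] = P[4] = P[5].

P[0] = P[3] = P[6]; P[1] = P[4] = P[5]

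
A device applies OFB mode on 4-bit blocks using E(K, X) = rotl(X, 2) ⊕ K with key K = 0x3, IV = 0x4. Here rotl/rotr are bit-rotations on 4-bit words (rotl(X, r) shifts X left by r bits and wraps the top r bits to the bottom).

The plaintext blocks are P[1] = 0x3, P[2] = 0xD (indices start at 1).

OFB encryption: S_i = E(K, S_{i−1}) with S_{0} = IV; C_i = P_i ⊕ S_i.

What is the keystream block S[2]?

0xB

C[1]: S = E(K, 0x4) = 0x2; 0x3 ⊕ 0x2 = 0x1.
C[2]: S = E(K, 0x2) = 0xB; 0xD ⊕ 0xB = 0x6.
So S[2] = 0xB.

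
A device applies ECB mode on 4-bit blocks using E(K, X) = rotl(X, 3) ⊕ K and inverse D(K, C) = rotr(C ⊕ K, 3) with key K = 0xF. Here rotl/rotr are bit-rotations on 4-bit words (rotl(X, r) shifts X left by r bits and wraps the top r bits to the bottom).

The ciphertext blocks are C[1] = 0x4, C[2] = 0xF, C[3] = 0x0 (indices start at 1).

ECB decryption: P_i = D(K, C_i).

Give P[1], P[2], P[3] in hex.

P[1]: D(K, 0x4) = 0x7.
P[2]: D(K, 0xF) = 0x0.
P[3]: D(K, 0x0) = 0xF.

P[1] = 0x7, P[2] = 0x0, P[3] = 0xF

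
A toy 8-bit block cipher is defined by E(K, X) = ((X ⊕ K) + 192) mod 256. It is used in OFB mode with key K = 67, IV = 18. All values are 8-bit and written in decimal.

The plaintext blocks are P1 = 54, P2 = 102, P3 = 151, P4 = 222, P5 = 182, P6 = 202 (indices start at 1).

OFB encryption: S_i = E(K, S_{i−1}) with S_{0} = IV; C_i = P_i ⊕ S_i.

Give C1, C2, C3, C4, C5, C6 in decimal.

C1: S = E(K, 18) = 17; 54 ⊕ 17 = 39.
C2: S = E(K, 17) = 18; 102 ⊕ 18 = 116.
C3: S = E(K, 18) = 17; 151 ⊕ 17 = 134.
C4: S = E(K, 17) = 18; 222 ⊕ 18 = 204.
C5: S = E(K, 18) = 17; 182 ⊕ 17 = 167.
C6: S = E(K, 17) = 18; 202 ⊕ 18 = 216.

C1 = 39, C2 = 116, C3 = 134, C4 = 204, C5 = 167, C6 = 216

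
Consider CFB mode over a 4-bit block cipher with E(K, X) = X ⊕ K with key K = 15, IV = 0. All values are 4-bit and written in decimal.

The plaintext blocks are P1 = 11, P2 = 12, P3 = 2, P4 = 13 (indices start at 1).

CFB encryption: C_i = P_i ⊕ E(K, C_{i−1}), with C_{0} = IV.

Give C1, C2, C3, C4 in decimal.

C1: E(K, 0) = 15; 11 ⊕ 15 = 4.
C2: E(K, 4) = 11; 12 ⊕ 11 = 7.
C3: E(K, 7) = 8; 2 ⊕ 8 = 10.
C4: E(K, 10) = 5; 13 ⊕ 5 = 8.

C1 = 4, C2 = 7, C3 = 10, C4 = 8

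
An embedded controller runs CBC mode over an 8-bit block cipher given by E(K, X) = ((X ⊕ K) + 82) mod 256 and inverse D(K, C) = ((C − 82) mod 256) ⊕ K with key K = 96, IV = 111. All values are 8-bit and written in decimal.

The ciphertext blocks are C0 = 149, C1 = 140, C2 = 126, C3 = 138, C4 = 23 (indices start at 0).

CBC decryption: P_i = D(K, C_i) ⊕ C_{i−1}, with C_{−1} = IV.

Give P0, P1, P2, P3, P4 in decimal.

P0 = 76, P1 = 207, P2 = 192, P3 = 38, P4 = 47

P0: D(K, 149) = 35; 35 ⊕ 111 = 76.
P1: D(K, 140) = 90; 90 ⊕ 149 = 207.
P2: D(K, 126) = 76; 76 ⊕ 140 = 192.
P3: D(K, 138) = 88; 88 ⊕ 126 = 38.
P4: D(K, 23) = 165; 165 ⊕ 138 = 47.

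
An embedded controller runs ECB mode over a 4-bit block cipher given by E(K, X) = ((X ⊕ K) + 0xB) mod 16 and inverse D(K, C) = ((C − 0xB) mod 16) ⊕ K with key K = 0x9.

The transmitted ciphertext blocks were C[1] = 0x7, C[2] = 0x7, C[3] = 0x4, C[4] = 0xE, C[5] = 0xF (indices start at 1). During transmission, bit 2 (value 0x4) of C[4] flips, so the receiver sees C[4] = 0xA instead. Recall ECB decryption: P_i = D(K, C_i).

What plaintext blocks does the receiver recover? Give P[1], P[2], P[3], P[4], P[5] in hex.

Only C[4] changed, to 0xA. In ECB, a change in C_i affects only P_i. Decrypting the received ciphertext:
P[1]: D(K, 0x7) = 0x5.
P[2]: D(K, 0x7) = 0x5.
P[3]: D(K, 0x4) = 0x0.
P[4]: D(K, 0xA) = 0x6.
P[5]: D(K, 0xF) = 0xD.
Blocks that differ from the original plaintext: P[4].

P[1] = 0x5, P[2] = 0x5, P[3] = 0x0, P[4] = 0x6, P[5] = 0xD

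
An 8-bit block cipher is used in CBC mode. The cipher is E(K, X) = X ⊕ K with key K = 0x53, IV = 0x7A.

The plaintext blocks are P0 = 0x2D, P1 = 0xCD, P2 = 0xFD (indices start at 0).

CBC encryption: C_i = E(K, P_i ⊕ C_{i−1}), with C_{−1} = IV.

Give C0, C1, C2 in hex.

C0: P0 ⊕ 0x7A = 0x57; E(K, 0x57) = 0x04.
C1: P1 ⊕ 0x04 = 0xC9; E(K, 0xC9) = 0x9A.
C2: P2 ⊕ 0x9A = 0x67; E(K, 0x67) = 0x34.

C0 = 0x04, C1 = 0x9A, C2 = 0x34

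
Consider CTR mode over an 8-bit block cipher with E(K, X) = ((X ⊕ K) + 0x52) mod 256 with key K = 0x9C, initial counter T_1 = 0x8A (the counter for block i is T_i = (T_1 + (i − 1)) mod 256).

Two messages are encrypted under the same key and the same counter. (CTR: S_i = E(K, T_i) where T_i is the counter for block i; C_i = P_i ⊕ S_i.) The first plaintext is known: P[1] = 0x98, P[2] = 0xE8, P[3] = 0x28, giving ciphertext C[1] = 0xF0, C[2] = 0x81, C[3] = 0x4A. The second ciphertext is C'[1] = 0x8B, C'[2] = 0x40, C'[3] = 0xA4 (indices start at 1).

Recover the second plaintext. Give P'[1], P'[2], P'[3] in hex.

In CTR with a reused counter, both messages share the same keystream S_i, so C_i ⊕ C'_i = P_i ⊕ P'_i and thus P'_i = P_i ⊕ C_i ⊕ C'_i.
P'[1]: 0x98 ⊕ 0xF0 ⊕ 0x8B = 0xE3.
P'[2]: 0xE8 ⊕ 0x81 ⊕ 0x40 = 0x29.
P'[3]: 0x28 ⊕ 0x4A ⊕ 0xA4 = 0xC6.

P'[1] = 0xE3, P'[2] = 0x29, P'[3] = 0xC6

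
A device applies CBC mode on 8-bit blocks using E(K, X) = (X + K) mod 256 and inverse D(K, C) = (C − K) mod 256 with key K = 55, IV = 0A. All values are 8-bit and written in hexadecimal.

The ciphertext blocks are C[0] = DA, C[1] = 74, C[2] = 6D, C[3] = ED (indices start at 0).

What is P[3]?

P[3] = F5

CBC decryption: P_i = D(K, C_i) ⊕ C_{i−1}, with C_{−1} = IV.
P[3]: D(K, ED) = 98; 98 ⊕ 6D = F5.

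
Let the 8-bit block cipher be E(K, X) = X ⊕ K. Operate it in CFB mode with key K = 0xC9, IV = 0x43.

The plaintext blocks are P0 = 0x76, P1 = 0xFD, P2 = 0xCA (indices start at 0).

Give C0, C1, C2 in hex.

CFB encryption: C_i = P_i ⊕ E(K, C_{i−1}), with C_{−1} = IV.
C0: E(K, 0x43) = 0x8A; 0x76 ⊕ 0x8A = 0xFC.
C1: E(K, 0xFC) = 0x35; 0xFD ⊕ 0x35 = 0xC8.
C2: E(K, 0xC8) = 0x01; 0xCA ⊕ 0x01 = 0xCB.

C0 = 0xFC, C1 = 0xC8, C2 = 0xCB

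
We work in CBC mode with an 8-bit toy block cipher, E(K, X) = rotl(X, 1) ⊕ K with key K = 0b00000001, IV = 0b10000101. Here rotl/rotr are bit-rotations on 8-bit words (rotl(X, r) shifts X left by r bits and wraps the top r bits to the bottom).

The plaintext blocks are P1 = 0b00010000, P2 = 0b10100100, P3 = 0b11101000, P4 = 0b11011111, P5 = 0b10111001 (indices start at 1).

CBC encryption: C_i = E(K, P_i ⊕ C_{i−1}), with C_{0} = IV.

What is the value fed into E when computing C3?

0b11110100

C1: P1 ⊕ 0b10000101 = 0b10010101; E(K, 0b10010101) = 0b00101010.
C2: P2 ⊕ 0b00101010 = 0b10001110; E(K, 0b10001110) = 0b00011100.
C3: P3 ⊕ 0b00011100 = 0b11110100; E(K, 0b11110100) = 0b11101000.
So the input to E for block 3 is 0b11110100.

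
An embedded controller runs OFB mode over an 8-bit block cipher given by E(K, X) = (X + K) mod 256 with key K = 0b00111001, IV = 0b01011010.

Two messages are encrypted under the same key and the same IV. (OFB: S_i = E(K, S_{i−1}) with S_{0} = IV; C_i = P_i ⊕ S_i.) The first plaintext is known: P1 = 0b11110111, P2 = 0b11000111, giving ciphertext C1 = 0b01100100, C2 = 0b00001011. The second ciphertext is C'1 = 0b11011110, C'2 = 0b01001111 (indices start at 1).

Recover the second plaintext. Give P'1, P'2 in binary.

P'1 = 0b01001101, P'2 = 0b10000011

In OFB with a reused IV, both messages share the same keystream S_i, so C_i ⊕ C'_i = P_i ⊕ P'_i and thus P'_i = P_i ⊕ C_i ⊕ C'_i.
P'1: 0b11110111 ⊕ 0b01100100 ⊕ 0b11011110 = 0b01001101.
P'2: 0b11000111 ⊕ 0b00001011 ⊕ 0b01001111 = 0b10000011.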